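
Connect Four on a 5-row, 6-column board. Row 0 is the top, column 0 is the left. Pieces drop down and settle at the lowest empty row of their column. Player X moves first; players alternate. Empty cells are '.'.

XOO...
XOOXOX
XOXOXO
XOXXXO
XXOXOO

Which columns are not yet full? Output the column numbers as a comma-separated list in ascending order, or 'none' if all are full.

Answer: 3,4,5

Derivation:
col 0: top cell = 'X' → FULL
col 1: top cell = 'O' → FULL
col 2: top cell = 'O' → FULL
col 3: top cell = '.' → open
col 4: top cell = '.' → open
col 5: top cell = '.' → open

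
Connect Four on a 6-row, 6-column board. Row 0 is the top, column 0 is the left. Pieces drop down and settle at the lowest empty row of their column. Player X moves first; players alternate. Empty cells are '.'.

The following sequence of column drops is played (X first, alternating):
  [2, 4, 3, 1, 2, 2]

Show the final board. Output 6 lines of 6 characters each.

Move 1: X drops in col 2, lands at row 5
Move 2: O drops in col 4, lands at row 5
Move 3: X drops in col 3, lands at row 5
Move 4: O drops in col 1, lands at row 5
Move 5: X drops in col 2, lands at row 4
Move 6: O drops in col 2, lands at row 3

Answer: ......
......
......
..O...
..X...
.OXXO.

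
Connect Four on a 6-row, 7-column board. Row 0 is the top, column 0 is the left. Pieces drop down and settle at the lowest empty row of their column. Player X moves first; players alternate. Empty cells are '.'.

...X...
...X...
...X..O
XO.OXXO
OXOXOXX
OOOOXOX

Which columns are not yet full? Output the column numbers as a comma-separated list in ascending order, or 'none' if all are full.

col 0: top cell = '.' → open
col 1: top cell = '.' → open
col 2: top cell = '.' → open
col 3: top cell = 'X' → FULL
col 4: top cell = '.' → open
col 5: top cell = '.' → open
col 6: top cell = '.' → open

Answer: 0,1,2,4,5,6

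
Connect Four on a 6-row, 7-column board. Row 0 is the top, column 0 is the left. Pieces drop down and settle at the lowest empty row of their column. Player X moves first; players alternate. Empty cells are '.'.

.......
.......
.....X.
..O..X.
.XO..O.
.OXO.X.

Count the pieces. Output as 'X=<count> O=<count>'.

X=5 O=5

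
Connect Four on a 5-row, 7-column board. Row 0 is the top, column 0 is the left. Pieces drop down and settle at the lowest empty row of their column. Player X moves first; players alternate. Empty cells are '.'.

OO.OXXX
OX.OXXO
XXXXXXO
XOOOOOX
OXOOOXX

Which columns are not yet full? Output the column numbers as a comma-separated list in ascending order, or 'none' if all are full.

Answer: 2

Derivation:
col 0: top cell = 'O' → FULL
col 1: top cell = 'O' → FULL
col 2: top cell = '.' → open
col 3: top cell = 'O' → FULL
col 4: top cell = 'X' → FULL
col 5: top cell = 'X' → FULL
col 6: top cell = 'X' → FULL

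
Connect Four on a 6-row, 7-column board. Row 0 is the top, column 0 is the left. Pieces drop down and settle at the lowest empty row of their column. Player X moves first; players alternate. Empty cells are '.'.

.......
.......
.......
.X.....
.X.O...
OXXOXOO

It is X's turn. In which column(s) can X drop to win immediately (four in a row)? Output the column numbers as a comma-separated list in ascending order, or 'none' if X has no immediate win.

Answer: 1

Derivation:
col 0: drop X → no win
col 1: drop X → WIN!
col 2: drop X → no win
col 3: drop X → no win
col 4: drop X → no win
col 5: drop X → no win
col 6: drop X → no win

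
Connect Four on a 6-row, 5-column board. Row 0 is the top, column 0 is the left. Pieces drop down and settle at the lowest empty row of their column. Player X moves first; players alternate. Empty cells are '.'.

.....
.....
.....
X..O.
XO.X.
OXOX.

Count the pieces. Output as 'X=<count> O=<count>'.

X=5 O=4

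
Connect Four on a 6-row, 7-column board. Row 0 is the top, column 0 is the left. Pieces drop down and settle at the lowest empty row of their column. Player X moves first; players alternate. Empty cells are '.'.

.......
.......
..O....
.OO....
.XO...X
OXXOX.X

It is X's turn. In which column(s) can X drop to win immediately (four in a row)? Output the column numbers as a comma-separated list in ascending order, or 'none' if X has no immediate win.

col 0: drop X → no win
col 1: drop X → no win
col 2: drop X → no win
col 3: drop X → no win
col 4: drop X → no win
col 5: drop X → no win
col 6: drop X → no win

Answer: none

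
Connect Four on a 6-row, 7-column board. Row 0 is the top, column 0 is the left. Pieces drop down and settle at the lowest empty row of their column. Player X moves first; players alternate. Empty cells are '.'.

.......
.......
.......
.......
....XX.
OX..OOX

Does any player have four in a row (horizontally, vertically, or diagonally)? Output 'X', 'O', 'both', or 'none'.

none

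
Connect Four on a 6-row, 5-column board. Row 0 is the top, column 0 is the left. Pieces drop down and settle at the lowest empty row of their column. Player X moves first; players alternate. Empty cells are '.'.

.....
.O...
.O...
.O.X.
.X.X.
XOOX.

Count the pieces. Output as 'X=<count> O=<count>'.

X=5 O=5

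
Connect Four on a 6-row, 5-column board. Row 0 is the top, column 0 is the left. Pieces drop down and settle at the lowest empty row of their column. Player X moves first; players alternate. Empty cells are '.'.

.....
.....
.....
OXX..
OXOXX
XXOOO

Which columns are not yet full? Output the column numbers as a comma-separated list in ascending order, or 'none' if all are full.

col 0: top cell = '.' → open
col 1: top cell = '.' → open
col 2: top cell = '.' → open
col 3: top cell = '.' → open
col 4: top cell = '.' → open

Answer: 0,1,2,3,4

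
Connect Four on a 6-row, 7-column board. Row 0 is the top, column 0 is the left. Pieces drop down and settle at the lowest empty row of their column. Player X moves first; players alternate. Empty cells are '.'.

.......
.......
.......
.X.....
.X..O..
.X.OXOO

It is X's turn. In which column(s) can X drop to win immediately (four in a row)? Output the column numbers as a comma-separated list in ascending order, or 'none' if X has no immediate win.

Answer: 1

Derivation:
col 0: drop X → no win
col 1: drop X → WIN!
col 2: drop X → no win
col 3: drop X → no win
col 4: drop X → no win
col 5: drop X → no win
col 6: drop X → no win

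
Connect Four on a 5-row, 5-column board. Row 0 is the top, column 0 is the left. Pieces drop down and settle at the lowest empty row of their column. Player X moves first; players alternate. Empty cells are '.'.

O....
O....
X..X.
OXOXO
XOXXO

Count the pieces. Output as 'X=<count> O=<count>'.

X=7 O=7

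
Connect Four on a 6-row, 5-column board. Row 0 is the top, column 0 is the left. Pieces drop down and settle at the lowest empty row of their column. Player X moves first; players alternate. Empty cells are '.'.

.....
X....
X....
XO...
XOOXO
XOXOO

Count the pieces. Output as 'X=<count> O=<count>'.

X=7 O=7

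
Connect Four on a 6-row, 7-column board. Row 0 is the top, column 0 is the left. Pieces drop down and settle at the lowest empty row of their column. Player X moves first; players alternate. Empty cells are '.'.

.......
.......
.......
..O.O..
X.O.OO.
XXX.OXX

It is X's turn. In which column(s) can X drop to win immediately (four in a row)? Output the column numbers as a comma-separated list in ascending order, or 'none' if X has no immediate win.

Answer: 3

Derivation:
col 0: drop X → no win
col 1: drop X → no win
col 2: drop X → no win
col 3: drop X → WIN!
col 4: drop X → no win
col 5: drop X → no win
col 6: drop X → no win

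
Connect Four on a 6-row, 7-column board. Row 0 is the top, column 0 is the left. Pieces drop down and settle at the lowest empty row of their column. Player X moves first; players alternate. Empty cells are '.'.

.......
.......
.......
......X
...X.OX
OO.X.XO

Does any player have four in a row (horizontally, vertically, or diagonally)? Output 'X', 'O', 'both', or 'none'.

none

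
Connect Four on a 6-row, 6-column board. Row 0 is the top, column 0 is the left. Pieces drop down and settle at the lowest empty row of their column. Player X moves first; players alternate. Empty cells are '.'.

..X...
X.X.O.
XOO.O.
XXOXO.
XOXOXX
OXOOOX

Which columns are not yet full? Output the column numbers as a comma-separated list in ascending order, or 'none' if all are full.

Answer: 0,1,3,4,5

Derivation:
col 0: top cell = '.' → open
col 1: top cell = '.' → open
col 2: top cell = 'X' → FULL
col 3: top cell = '.' → open
col 4: top cell = '.' → open
col 5: top cell = '.' → open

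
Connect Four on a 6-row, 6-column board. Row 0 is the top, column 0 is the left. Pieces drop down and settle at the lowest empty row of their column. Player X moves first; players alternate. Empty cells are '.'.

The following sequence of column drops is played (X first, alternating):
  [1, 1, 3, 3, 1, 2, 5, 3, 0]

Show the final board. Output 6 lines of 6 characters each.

Answer: ......
......
......
.X.O..
.O.O..
XXOX.X

Derivation:
Move 1: X drops in col 1, lands at row 5
Move 2: O drops in col 1, lands at row 4
Move 3: X drops in col 3, lands at row 5
Move 4: O drops in col 3, lands at row 4
Move 5: X drops in col 1, lands at row 3
Move 6: O drops in col 2, lands at row 5
Move 7: X drops in col 5, lands at row 5
Move 8: O drops in col 3, lands at row 3
Move 9: X drops in col 0, lands at row 5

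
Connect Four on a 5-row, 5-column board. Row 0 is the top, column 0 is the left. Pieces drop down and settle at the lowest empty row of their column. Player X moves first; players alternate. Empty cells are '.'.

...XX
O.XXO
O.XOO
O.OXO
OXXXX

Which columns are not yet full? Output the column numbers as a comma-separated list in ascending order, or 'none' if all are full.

col 0: top cell = '.' → open
col 1: top cell = '.' → open
col 2: top cell = '.' → open
col 3: top cell = 'X' → FULL
col 4: top cell = 'X' → FULL

Answer: 0,1,2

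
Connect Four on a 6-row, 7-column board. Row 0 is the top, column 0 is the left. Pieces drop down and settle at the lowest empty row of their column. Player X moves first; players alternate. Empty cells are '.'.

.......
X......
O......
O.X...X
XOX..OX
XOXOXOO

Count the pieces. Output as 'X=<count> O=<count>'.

X=9 O=8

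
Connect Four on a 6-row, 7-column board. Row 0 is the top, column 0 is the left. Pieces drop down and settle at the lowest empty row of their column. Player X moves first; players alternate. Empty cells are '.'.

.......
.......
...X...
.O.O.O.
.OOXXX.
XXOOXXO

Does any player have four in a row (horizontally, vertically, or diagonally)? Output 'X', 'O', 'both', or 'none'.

none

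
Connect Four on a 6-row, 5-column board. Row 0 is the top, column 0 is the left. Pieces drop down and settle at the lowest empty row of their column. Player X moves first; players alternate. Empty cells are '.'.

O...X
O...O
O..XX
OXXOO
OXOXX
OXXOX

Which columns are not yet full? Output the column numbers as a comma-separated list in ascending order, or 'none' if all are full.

Answer: 1,2,3

Derivation:
col 0: top cell = 'O' → FULL
col 1: top cell = '.' → open
col 2: top cell = '.' → open
col 3: top cell = '.' → open
col 4: top cell = 'X' → FULL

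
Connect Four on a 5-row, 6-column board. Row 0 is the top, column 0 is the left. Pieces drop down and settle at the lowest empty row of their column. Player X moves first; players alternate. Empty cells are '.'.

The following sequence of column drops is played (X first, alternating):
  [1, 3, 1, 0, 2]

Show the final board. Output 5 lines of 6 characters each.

Answer: ......
......
......
.X....
OXXO..

Derivation:
Move 1: X drops in col 1, lands at row 4
Move 2: O drops in col 3, lands at row 4
Move 3: X drops in col 1, lands at row 3
Move 4: O drops in col 0, lands at row 4
Move 5: X drops in col 2, lands at row 4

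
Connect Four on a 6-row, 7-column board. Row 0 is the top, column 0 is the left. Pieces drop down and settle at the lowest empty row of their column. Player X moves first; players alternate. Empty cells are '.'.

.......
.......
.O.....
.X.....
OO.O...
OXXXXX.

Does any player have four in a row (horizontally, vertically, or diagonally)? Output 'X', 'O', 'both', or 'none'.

X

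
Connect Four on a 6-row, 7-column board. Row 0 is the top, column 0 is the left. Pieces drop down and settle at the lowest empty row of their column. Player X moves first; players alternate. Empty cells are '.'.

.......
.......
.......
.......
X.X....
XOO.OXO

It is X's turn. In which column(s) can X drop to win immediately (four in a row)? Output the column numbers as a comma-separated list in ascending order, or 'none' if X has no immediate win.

Answer: none

Derivation:
col 0: drop X → no win
col 1: drop X → no win
col 2: drop X → no win
col 3: drop X → no win
col 4: drop X → no win
col 5: drop X → no win
col 6: drop X → no win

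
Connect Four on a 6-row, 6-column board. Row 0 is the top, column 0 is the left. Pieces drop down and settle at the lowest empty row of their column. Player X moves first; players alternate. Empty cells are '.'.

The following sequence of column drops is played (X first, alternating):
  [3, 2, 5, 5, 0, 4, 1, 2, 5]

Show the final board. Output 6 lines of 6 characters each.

Move 1: X drops in col 3, lands at row 5
Move 2: O drops in col 2, lands at row 5
Move 3: X drops in col 5, lands at row 5
Move 4: O drops in col 5, lands at row 4
Move 5: X drops in col 0, lands at row 5
Move 6: O drops in col 4, lands at row 5
Move 7: X drops in col 1, lands at row 5
Move 8: O drops in col 2, lands at row 4
Move 9: X drops in col 5, lands at row 3

Answer: ......
......
......
.....X
..O..O
XXOXOX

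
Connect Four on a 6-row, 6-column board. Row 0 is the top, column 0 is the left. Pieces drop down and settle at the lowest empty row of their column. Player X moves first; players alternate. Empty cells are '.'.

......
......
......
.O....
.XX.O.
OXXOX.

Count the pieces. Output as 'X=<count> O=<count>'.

X=5 O=4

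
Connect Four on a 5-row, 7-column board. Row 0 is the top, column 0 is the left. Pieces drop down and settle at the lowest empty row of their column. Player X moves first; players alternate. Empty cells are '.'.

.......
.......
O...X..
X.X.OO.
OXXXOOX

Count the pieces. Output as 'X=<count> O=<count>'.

X=7 O=6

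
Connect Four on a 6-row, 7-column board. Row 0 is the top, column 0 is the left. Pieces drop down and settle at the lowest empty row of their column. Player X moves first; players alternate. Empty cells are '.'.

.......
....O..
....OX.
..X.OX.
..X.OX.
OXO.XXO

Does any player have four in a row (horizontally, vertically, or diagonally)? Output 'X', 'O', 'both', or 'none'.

both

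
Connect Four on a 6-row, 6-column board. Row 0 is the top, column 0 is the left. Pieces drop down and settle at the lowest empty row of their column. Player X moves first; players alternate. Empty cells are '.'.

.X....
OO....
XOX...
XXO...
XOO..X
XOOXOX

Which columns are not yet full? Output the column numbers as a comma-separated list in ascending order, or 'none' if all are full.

Answer: 0,2,3,4,5

Derivation:
col 0: top cell = '.' → open
col 1: top cell = 'X' → FULL
col 2: top cell = '.' → open
col 3: top cell = '.' → open
col 4: top cell = '.' → open
col 5: top cell = '.' → open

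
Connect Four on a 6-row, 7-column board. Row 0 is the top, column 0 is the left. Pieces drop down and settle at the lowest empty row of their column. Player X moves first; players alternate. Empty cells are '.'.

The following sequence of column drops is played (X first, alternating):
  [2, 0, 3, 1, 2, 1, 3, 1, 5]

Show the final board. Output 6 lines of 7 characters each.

Answer: .......
.......
.......
.O.....
.OXX...
OOXX.X.

Derivation:
Move 1: X drops in col 2, lands at row 5
Move 2: O drops in col 0, lands at row 5
Move 3: X drops in col 3, lands at row 5
Move 4: O drops in col 1, lands at row 5
Move 5: X drops in col 2, lands at row 4
Move 6: O drops in col 1, lands at row 4
Move 7: X drops in col 3, lands at row 4
Move 8: O drops in col 1, lands at row 3
Move 9: X drops in col 5, lands at row 5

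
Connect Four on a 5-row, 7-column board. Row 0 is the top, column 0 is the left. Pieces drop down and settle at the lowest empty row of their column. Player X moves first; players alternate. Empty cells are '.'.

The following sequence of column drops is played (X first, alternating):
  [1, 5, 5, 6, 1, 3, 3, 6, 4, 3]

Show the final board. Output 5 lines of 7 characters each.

Answer: .......
.......
...O...
.X.X.XO
.X.OXOO

Derivation:
Move 1: X drops in col 1, lands at row 4
Move 2: O drops in col 5, lands at row 4
Move 3: X drops in col 5, lands at row 3
Move 4: O drops in col 6, lands at row 4
Move 5: X drops in col 1, lands at row 3
Move 6: O drops in col 3, lands at row 4
Move 7: X drops in col 3, lands at row 3
Move 8: O drops in col 6, lands at row 3
Move 9: X drops in col 4, lands at row 4
Move 10: O drops in col 3, lands at row 2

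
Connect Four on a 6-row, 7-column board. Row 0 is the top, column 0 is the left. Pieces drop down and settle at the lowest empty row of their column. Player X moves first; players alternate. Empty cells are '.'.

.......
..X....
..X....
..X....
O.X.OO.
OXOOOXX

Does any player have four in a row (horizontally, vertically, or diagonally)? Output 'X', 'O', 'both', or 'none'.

X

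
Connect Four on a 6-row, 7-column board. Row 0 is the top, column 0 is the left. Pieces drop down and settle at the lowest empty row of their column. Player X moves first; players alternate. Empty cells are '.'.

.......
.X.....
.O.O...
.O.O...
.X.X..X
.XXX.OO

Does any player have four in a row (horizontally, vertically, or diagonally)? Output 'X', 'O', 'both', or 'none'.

none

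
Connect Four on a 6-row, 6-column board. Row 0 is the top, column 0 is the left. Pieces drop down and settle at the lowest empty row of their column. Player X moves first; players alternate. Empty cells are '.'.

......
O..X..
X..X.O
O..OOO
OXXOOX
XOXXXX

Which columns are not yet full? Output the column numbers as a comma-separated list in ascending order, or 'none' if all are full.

col 0: top cell = '.' → open
col 1: top cell = '.' → open
col 2: top cell = '.' → open
col 3: top cell = '.' → open
col 4: top cell = '.' → open
col 5: top cell = '.' → open

Answer: 0,1,2,3,4,5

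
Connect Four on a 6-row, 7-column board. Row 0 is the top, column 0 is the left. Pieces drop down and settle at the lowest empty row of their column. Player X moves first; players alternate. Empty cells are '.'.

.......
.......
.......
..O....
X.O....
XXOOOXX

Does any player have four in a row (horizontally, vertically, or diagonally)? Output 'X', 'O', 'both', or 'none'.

none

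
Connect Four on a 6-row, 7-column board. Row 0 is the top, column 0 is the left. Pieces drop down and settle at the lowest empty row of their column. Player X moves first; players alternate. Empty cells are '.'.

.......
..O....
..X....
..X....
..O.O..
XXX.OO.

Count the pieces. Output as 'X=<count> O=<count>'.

X=5 O=5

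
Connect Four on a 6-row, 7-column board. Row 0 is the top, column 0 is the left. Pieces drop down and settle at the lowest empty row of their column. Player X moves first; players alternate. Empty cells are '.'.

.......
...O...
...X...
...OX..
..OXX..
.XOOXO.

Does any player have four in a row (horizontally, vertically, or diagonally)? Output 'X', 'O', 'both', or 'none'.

none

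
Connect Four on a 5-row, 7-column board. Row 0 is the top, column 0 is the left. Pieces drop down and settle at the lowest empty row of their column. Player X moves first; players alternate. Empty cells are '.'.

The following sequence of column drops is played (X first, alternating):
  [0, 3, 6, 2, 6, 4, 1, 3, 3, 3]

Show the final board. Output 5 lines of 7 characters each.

Answer: .......
...O...
...X...
...O..X
XXOOO.X

Derivation:
Move 1: X drops in col 0, lands at row 4
Move 2: O drops in col 3, lands at row 4
Move 3: X drops in col 6, lands at row 4
Move 4: O drops in col 2, lands at row 4
Move 5: X drops in col 6, lands at row 3
Move 6: O drops in col 4, lands at row 4
Move 7: X drops in col 1, lands at row 4
Move 8: O drops in col 3, lands at row 3
Move 9: X drops in col 3, lands at row 2
Move 10: O drops in col 3, lands at row 1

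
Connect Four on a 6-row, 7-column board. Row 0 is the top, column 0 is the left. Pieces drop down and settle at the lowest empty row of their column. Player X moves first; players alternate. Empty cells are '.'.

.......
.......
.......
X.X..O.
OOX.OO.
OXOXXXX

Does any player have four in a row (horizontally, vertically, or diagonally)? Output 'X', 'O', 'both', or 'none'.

X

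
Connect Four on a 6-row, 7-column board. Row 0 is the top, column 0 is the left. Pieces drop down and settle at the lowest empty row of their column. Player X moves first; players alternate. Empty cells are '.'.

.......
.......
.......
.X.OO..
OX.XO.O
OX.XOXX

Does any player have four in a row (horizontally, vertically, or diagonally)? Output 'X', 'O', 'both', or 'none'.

none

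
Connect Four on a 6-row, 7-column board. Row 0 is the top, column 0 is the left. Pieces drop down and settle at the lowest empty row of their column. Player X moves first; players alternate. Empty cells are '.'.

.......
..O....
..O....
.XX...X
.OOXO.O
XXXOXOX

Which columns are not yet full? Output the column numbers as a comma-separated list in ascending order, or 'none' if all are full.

Answer: 0,1,2,3,4,5,6

Derivation:
col 0: top cell = '.' → open
col 1: top cell = '.' → open
col 2: top cell = '.' → open
col 3: top cell = '.' → open
col 4: top cell = '.' → open
col 5: top cell = '.' → open
col 6: top cell = '.' → open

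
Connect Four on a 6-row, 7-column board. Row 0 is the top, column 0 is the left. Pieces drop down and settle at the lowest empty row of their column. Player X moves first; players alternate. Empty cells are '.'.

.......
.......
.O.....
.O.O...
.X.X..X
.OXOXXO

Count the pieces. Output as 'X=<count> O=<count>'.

X=6 O=6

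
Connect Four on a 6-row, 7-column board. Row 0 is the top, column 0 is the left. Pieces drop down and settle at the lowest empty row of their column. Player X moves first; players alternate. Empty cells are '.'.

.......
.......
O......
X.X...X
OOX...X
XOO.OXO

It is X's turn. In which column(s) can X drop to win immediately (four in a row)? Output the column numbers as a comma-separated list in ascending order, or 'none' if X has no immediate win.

col 0: drop X → no win
col 1: drop X → no win
col 2: drop X → no win
col 3: drop X → no win
col 4: drop X → no win
col 5: drop X → no win
col 6: drop X → no win

Answer: none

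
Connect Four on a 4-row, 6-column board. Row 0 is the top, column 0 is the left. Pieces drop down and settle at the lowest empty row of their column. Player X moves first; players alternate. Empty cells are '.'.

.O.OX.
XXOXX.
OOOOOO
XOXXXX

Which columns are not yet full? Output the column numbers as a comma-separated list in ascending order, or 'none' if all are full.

col 0: top cell = '.' → open
col 1: top cell = 'O' → FULL
col 2: top cell = '.' → open
col 3: top cell = 'O' → FULL
col 4: top cell = 'X' → FULL
col 5: top cell = '.' → open

Answer: 0,2,5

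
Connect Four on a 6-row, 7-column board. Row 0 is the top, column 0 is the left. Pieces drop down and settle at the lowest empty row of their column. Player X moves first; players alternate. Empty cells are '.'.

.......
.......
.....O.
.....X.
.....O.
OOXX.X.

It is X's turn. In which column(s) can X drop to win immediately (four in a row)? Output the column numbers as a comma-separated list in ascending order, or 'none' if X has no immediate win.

col 0: drop X → no win
col 1: drop X → no win
col 2: drop X → no win
col 3: drop X → no win
col 4: drop X → WIN!
col 5: drop X → no win
col 6: drop X → no win

Answer: 4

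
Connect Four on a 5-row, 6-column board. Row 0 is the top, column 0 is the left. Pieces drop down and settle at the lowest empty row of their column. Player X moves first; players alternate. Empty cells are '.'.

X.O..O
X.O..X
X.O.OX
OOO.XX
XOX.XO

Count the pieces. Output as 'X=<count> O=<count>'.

X=10 O=10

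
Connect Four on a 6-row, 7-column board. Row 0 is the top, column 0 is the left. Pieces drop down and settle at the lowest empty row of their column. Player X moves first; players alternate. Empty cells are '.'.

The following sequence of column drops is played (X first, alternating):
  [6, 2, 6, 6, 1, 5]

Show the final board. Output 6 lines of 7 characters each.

Move 1: X drops in col 6, lands at row 5
Move 2: O drops in col 2, lands at row 5
Move 3: X drops in col 6, lands at row 4
Move 4: O drops in col 6, lands at row 3
Move 5: X drops in col 1, lands at row 5
Move 6: O drops in col 5, lands at row 5

Answer: .......
.......
.......
......O
......X
.XO..OX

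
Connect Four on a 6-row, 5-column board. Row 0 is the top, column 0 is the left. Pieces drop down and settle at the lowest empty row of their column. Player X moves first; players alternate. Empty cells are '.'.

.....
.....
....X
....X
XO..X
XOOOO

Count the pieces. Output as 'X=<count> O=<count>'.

X=5 O=5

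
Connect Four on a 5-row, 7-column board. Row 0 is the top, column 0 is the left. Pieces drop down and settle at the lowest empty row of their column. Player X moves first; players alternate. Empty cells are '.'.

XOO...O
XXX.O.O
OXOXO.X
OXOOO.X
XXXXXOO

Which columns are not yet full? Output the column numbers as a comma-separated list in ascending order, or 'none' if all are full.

Answer: 3,4,5

Derivation:
col 0: top cell = 'X' → FULL
col 1: top cell = 'O' → FULL
col 2: top cell = 'O' → FULL
col 3: top cell = '.' → open
col 4: top cell = '.' → open
col 5: top cell = '.' → open
col 6: top cell = 'O' → FULL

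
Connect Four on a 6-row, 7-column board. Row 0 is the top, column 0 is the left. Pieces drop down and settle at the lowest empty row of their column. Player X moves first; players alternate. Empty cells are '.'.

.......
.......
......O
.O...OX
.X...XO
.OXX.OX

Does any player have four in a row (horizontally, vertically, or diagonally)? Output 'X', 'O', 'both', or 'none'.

none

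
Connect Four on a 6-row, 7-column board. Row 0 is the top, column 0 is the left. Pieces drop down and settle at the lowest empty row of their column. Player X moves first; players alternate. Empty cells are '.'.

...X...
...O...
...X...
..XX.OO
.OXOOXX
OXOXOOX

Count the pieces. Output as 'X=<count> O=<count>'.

X=10 O=10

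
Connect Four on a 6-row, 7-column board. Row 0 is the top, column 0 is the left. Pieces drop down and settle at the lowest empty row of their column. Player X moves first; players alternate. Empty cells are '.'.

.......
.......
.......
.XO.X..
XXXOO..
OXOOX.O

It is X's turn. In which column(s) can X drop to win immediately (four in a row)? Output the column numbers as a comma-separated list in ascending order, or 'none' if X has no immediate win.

col 0: drop X → no win
col 1: drop X → WIN!
col 2: drop X → no win
col 3: drop X → no win
col 4: drop X → no win
col 5: drop X → no win
col 6: drop X → no win

Answer: 1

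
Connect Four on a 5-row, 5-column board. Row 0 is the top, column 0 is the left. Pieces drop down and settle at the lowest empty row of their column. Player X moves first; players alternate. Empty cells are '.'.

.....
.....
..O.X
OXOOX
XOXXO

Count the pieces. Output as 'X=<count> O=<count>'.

X=6 O=6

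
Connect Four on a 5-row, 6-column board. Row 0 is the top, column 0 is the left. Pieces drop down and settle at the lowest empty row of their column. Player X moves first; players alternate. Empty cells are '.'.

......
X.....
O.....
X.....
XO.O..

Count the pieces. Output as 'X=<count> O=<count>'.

X=3 O=3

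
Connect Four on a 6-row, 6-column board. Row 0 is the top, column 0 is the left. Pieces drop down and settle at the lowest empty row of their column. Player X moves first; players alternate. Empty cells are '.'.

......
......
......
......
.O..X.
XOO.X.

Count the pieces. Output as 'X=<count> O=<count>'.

X=3 O=3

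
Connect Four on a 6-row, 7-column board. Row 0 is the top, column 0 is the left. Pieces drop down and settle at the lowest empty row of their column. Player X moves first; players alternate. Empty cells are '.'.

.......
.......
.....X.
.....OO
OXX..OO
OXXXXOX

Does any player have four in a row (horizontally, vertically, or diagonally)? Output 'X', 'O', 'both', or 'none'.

X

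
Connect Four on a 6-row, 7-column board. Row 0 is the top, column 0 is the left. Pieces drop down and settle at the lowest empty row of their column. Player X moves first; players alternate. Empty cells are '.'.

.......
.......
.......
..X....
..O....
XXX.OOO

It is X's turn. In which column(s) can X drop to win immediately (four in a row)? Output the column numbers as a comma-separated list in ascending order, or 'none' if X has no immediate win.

col 0: drop X → no win
col 1: drop X → no win
col 2: drop X → no win
col 3: drop X → WIN!
col 4: drop X → no win
col 5: drop X → no win
col 6: drop X → no win

Answer: 3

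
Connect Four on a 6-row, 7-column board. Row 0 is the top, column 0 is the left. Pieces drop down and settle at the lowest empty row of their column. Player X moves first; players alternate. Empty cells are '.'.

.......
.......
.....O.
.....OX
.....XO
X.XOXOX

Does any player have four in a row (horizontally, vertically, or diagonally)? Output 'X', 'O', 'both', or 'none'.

none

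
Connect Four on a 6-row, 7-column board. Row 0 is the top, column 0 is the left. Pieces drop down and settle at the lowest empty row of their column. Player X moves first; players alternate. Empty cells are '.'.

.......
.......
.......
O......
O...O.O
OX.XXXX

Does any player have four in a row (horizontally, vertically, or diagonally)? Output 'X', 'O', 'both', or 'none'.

X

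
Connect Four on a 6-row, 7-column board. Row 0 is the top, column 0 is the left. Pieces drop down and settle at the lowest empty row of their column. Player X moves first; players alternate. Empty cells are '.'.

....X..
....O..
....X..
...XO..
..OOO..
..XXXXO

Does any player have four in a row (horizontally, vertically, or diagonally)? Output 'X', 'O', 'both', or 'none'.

X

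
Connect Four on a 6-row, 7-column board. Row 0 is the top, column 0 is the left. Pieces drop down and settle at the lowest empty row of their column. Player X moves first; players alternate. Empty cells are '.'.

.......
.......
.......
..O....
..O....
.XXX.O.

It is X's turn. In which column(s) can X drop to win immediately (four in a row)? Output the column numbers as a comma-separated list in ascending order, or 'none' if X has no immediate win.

col 0: drop X → WIN!
col 1: drop X → no win
col 2: drop X → no win
col 3: drop X → no win
col 4: drop X → WIN!
col 5: drop X → no win
col 6: drop X → no win

Answer: 0,4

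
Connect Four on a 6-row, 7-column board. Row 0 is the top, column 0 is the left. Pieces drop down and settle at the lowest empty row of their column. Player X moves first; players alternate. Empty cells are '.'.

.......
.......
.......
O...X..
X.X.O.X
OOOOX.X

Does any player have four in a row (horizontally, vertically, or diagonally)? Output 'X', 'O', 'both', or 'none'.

O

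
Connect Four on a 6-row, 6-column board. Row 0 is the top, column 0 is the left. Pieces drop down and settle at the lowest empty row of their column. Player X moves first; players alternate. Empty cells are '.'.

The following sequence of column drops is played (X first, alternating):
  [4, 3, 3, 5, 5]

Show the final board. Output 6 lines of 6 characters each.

Move 1: X drops in col 4, lands at row 5
Move 2: O drops in col 3, lands at row 5
Move 3: X drops in col 3, lands at row 4
Move 4: O drops in col 5, lands at row 5
Move 5: X drops in col 5, lands at row 4

Answer: ......
......
......
......
...X.X
...OXO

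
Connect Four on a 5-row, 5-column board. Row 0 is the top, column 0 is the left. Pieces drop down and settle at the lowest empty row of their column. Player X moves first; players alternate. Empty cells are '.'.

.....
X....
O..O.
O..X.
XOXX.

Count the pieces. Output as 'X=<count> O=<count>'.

X=5 O=4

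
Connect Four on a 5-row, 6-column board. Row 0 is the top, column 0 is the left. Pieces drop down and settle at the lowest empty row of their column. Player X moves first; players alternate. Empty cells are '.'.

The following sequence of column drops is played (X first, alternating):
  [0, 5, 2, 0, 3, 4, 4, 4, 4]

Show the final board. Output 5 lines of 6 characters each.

Answer: ......
....X.
....O.
O...X.
X.XXOO

Derivation:
Move 1: X drops in col 0, lands at row 4
Move 2: O drops in col 5, lands at row 4
Move 3: X drops in col 2, lands at row 4
Move 4: O drops in col 0, lands at row 3
Move 5: X drops in col 3, lands at row 4
Move 6: O drops in col 4, lands at row 4
Move 7: X drops in col 4, lands at row 3
Move 8: O drops in col 4, lands at row 2
Move 9: X drops in col 4, lands at row 1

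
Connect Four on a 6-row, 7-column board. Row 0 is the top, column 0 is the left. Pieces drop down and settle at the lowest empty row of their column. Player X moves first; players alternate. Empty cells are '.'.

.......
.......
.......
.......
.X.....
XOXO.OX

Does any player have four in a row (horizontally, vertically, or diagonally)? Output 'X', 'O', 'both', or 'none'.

none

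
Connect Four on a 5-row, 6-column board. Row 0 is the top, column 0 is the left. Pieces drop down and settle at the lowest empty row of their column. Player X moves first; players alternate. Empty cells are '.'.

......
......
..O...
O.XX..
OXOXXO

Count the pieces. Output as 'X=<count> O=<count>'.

X=5 O=5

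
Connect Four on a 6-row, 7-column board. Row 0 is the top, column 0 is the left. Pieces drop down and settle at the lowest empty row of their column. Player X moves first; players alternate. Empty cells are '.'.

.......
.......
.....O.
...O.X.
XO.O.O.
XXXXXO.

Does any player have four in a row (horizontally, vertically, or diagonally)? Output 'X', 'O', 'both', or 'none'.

X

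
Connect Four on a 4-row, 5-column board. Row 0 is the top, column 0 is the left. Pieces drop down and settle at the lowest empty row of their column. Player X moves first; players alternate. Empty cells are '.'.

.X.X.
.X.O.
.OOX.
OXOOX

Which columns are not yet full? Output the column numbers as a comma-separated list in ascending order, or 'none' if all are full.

Answer: 0,2,4

Derivation:
col 0: top cell = '.' → open
col 1: top cell = 'X' → FULL
col 2: top cell = '.' → open
col 3: top cell = 'X' → FULL
col 4: top cell = '.' → open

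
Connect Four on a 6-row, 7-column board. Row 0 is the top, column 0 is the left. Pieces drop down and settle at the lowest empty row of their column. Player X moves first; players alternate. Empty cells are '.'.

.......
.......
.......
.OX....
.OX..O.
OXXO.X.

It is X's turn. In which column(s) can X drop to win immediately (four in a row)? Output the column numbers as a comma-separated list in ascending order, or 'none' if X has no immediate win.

Answer: 2

Derivation:
col 0: drop X → no win
col 1: drop X → no win
col 2: drop X → WIN!
col 3: drop X → no win
col 4: drop X → no win
col 5: drop X → no win
col 6: drop X → no win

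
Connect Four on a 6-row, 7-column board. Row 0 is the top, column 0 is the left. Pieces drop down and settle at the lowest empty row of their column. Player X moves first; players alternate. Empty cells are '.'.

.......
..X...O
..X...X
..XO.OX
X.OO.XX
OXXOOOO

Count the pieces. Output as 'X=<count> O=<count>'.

X=10 O=10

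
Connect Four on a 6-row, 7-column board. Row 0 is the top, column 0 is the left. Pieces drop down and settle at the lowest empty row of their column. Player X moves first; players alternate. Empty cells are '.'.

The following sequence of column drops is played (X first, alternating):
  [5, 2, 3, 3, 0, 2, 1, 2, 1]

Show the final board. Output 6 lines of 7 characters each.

Answer: .......
.......
.......
..O....
.XOO...
XXOX.X.

Derivation:
Move 1: X drops in col 5, lands at row 5
Move 2: O drops in col 2, lands at row 5
Move 3: X drops in col 3, lands at row 5
Move 4: O drops in col 3, lands at row 4
Move 5: X drops in col 0, lands at row 5
Move 6: O drops in col 2, lands at row 4
Move 7: X drops in col 1, lands at row 5
Move 8: O drops in col 2, lands at row 3
Move 9: X drops in col 1, lands at row 4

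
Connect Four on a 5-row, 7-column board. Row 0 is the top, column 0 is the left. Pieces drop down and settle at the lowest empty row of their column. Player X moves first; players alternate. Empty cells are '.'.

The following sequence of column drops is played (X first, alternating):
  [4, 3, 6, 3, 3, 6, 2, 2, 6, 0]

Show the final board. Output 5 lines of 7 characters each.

Answer: .......
.......
...X..X
..OO..O
O.XOX.X

Derivation:
Move 1: X drops in col 4, lands at row 4
Move 2: O drops in col 3, lands at row 4
Move 3: X drops in col 6, lands at row 4
Move 4: O drops in col 3, lands at row 3
Move 5: X drops in col 3, lands at row 2
Move 6: O drops in col 6, lands at row 3
Move 7: X drops in col 2, lands at row 4
Move 8: O drops in col 2, lands at row 3
Move 9: X drops in col 6, lands at row 2
Move 10: O drops in col 0, lands at row 4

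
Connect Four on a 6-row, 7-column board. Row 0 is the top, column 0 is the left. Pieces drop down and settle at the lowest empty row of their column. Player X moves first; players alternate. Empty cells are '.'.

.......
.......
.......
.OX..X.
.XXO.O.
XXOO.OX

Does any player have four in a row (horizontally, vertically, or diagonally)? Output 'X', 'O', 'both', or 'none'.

none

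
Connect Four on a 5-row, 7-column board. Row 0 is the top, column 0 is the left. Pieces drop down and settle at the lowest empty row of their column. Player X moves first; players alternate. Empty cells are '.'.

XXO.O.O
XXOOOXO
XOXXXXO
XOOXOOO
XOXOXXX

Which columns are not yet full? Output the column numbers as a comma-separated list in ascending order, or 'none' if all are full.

col 0: top cell = 'X' → FULL
col 1: top cell = 'X' → FULL
col 2: top cell = 'O' → FULL
col 3: top cell = '.' → open
col 4: top cell = 'O' → FULL
col 5: top cell = '.' → open
col 6: top cell = 'O' → FULL

Answer: 3,5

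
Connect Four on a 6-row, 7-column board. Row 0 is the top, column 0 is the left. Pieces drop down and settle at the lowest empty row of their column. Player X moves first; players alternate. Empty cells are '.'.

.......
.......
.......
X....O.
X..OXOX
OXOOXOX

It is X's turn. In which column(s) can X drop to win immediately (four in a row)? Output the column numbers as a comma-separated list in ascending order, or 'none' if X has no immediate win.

Answer: none

Derivation:
col 0: drop X → no win
col 1: drop X → no win
col 2: drop X → no win
col 3: drop X → no win
col 4: drop X → no win
col 5: drop X → no win
col 6: drop X → no win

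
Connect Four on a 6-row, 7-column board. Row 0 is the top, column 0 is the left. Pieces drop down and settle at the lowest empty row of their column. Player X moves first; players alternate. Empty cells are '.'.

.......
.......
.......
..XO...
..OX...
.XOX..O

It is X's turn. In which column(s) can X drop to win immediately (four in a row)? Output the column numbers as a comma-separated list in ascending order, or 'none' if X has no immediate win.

col 0: drop X → no win
col 1: drop X → no win
col 2: drop X → no win
col 3: drop X → no win
col 4: drop X → no win
col 5: drop X → no win
col 6: drop X → no win

Answer: none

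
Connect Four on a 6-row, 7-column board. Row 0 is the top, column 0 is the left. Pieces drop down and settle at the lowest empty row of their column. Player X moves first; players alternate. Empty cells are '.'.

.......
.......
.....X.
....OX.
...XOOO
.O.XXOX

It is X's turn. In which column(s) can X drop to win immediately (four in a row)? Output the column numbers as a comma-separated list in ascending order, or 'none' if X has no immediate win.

col 0: drop X → no win
col 1: drop X → no win
col 2: drop X → no win
col 3: drop X → no win
col 4: drop X → no win
col 5: drop X → no win
col 6: drop X → no win

Answer: none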